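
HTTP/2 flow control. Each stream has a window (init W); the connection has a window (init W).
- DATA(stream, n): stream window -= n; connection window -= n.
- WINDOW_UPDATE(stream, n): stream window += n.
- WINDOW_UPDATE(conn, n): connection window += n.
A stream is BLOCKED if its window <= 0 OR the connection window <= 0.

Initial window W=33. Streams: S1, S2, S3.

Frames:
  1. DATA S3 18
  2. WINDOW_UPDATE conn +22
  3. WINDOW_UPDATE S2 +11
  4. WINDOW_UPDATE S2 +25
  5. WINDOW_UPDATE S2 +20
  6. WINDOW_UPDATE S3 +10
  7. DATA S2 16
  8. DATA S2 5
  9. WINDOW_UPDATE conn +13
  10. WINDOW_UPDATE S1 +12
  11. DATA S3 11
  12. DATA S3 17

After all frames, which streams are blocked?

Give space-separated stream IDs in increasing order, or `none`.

Answer: S3

Derivation:
Op 1: conn=15 S1=33 S2=33 S3=15 blocked=[]
Op 2: conn=37 S1=33 S2=33 S3=15 blocked=[]
Op 3: conn=37 S1=33 S2=44 S3=15 blocked=[]
Op 4: conn=37 S1=33 S2=69 S3=15 blocked=[]
Op 5: conn=37 S1=33 S2=89 S3=15 blocked=[]
Op 6: conn=37 S1=33 S2=89 S3=25 blocked=[]
Op 7: conn=21 S1=33 S2=73 S3=25 blocked=[]
Op 8: conn=16 S1=33 S2=68 S3=25 blocked=[]
Op 9: conn=29 S1=33 S2=68 S3=25 blocked=[]
Op 10: conn=29 S1=45 S2=68 S3=25 blocked=[]
Op 11: conn=18 S1=45 S2=68 S3=14 blocked=[]
Op 12: conn=1 S1=45 S2=68 S3=-3 blocked=[3]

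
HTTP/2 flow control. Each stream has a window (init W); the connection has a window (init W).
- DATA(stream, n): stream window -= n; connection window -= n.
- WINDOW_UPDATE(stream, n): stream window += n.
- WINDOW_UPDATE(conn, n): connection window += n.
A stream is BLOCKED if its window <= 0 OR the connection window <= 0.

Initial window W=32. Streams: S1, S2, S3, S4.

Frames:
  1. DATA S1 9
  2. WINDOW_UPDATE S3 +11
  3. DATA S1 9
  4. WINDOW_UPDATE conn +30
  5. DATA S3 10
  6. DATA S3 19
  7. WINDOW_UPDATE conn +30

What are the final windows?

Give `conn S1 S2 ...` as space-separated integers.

Answer: 45 14 32 14 32

Derivation:
Op 1: conn=23 S1=23 S2=32 S3=32 S4=32 blocked=[]
Op 2: conn=23 S1=23 S2=32 S3=43 S4=32 blocked=[]
Op 3: conn=14 S1=14 S2=32 S3=43 S4=32 blocked=[]
Op 4: conn=44 S1=14 S2=32 S3=43 S4=32 blocked=[]
Op 5: conn=34 S1=14 S2=32 S3=33 S4=32 blocked=[]
Op 6: conn=15 S1=14 S2=32 S3=14 S4=32 blocked=[]
Op 7: conn=45 S1=14 S2=32 S3=14 S4=32 blocked=[]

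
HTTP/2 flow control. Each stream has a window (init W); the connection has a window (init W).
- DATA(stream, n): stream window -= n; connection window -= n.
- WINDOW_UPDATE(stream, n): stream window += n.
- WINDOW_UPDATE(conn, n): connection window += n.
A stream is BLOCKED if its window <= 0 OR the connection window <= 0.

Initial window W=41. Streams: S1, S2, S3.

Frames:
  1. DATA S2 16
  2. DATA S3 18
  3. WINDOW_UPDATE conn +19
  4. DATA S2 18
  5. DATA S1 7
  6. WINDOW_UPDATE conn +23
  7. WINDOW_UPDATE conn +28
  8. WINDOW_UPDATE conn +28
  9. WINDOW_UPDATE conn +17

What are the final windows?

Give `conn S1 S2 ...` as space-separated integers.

Op 1: conn=25 S1=41 S2=25 S3=41 blocked=[]
Op 2: conn=7 S1=41 S2=25 S3=23 blocked=[]
Op 3: conn=26 S1=41 S2=25 S3=23 blocked=[]
Op 4: conn=8 S1=41 S2=7 S3=23 blocked=[]
Op 5: conn=1 S1=34 S2=7 S3=23 blocked=[]
Op 6: conn=24 S1=34 S2=7 S3=23 blocked=[]
Op 7: conn=52 S1=34 S2=7 S3=23 blocked=[]
Op 8: conn=80 S1=34 S2=7 S3=23 blocked=[]
Op 9: conn=97 S1=34 S2=7 S3=23 blocked=[]

Answer: 97 34 7 23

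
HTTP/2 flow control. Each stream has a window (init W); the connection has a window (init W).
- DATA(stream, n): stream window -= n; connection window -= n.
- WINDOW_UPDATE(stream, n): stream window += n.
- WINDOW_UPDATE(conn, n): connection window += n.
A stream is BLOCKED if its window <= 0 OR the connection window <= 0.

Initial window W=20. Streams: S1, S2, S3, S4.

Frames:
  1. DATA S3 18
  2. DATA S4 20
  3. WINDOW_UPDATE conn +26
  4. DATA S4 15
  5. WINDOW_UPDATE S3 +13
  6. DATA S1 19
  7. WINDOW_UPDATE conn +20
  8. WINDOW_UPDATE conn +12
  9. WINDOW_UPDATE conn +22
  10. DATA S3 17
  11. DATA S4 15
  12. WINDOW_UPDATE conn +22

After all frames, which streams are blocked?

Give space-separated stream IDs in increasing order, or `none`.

Answer: S3 S4

Derivation:
Op 1: conn=2 S1=20 S2=20 S3=2 S4=20 blocked=[]
Op 2: conn=-18 S1=20 S2=20 S3=2 S4=0 blocked=[1, 2, 3, 4]
Op 3: conn=8 S1=20 S2=20 S3=2 S4=0 blocked=[4]
Op 4: conn=-7 S1=20 S2=20 S3=2 S4=-15 blocked=[1, 2, 3, 4]
Op 5: conn=-7 S1=20 S2=20 S3=15 S4=-15 blocked=[1, 2, 3, 4]
Op 6: conn=-26 S1=1 S2=20 S3=15 S4=-15 blocked=[1, 2, 3, 4]
Op 7: conn=-6 S1=1 S2=20 S3=15 S4=-15 blocked=[1, 2, 3, 4]
Op 8: conn=6 S1=1 S2=20 S3=15 S4=-15 blocked=[4]
Op 9: conn=28 S1=1 S2=20 S3=15 S4=-15 blocked=[4]
Op 10: conn=11 S1=1 S2=20 S3=-2 S4=-15 blocked=[3, 4]
Op 11: conn=-4 S1=1 S2=20 S3=-2 S4=-30 blocked=[1, 2, 3, 4]
Op 12: conn=18 S1=1 S2=20 S3=-2 S4=-30 blocked=[3, 4]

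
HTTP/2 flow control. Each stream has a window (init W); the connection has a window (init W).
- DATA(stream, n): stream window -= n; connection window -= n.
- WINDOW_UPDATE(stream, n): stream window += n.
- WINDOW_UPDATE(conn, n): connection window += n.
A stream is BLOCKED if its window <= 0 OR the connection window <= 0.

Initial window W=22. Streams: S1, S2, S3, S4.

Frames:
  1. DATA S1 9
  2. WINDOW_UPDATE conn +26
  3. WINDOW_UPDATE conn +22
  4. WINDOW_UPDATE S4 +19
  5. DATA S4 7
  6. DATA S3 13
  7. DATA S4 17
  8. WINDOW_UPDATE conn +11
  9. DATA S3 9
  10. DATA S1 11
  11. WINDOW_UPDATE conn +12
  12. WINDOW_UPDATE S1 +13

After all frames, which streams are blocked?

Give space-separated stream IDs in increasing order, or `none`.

Op 1: conn=13 S1=13 S2=22 S3=22 S4=22 blocked=[]
Op 2: conn=39 S1=13 S2=22 S3=22 S4=22 blocked=[]
Op 3: conn=61 S1=13 S2=22 S3=22 S4=22 blocked=[]
Op 4: conn=61 S1=13 S2=22 S3=22 S4=41 blocked=[]
Op 5: conn=54 S1=13 S2=22 S3=22 S4=34 blocked=[]
Op 6: conn=41 S1=13 S2=22 S3=9 S4=34 blocked=[]
Op 7: conn=24 S1=13 S2=22 S3=9 S4=17 blocked=[]
Op 8: conn=35 S1=13 S2=22 S3=9 S4=17 blocked=[]
Op 9: conn=26 S1=13 S2=22 S3=0 S4=17 blocked=[3]
Op 10: conn=15 S1=2 S2=22 S3=0 S4=17 blocked=[3]
Op 11: conn=27 S1=2 S2=22 S3=0 S4=17 blocked=[3]
Op 12: conn=27 S1=15 S2=22 S3=0 S4=17 blocked=[3]

Answer: S3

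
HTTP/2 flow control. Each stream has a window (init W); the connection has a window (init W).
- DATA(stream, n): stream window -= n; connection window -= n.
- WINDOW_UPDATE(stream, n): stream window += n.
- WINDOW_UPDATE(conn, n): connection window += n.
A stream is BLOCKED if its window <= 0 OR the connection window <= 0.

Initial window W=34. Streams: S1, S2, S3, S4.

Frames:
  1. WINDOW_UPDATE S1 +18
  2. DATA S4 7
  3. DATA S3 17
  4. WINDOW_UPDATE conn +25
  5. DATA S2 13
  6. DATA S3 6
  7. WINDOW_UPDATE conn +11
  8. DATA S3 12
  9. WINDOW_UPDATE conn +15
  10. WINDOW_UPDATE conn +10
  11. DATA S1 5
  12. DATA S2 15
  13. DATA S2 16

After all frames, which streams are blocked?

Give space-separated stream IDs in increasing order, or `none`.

Op 1: conn=34 S1=52 S2=34 S3=34 S4=34 blocked=[]
Op 2: conn=27 S1=52 S2=34 S3=34 S4=27 blocked=[]
Op 3: conn=10 S1=52 S2=34 S3=17 S4=27 blocked=[]
Op 4: conn=35 S1=52 S2=34 S3=17 S4=27 blocked=[]
Op 5: conn=22 S1=52 S2=21 S3=17 S4=27 blocked=[]
Op 6: conn=16 S1=52 S2=21 S3=11 S4=27 blocked=[]
Op 7: conn=27 S1=52 S2=21 S3=11 S4=27 blocked=[]
Op 8: conn=15 S1=52 S2=21 S3=-1 S4=27 blocked=[3]
Op 9: conn=30 S1=52 S2=21 S3=-1 S4=27 blocked=[3]
Op 10: conn=40 S1=52 S2=21 S3=-1 S4=27 blocked=[3]
Op 11: conn=35 S1=47 S2=21 S3=-1 S4=27 blocked=[3]
Op 12: conn=20 S1=47 S2=6 S3=-1 S4=27 blocked=[3]
Op 13: conn=4 S1=47 S2=-10 S3=-1 S4=27 blocked=[2, 3]

Answer: S2 S3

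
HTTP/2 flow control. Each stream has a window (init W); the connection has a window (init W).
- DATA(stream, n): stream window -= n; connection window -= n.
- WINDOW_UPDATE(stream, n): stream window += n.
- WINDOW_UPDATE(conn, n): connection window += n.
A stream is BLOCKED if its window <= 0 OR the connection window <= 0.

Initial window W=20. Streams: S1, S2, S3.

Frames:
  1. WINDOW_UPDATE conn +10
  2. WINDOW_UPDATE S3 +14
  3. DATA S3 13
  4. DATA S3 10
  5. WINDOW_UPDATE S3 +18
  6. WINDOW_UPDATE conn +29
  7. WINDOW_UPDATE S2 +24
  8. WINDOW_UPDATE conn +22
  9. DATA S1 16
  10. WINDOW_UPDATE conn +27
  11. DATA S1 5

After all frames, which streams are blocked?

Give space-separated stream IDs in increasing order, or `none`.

Answer: S1

Derivation:
Op 1: conn=30 S1=20 S2=20 S3=20 blocked=[]
Op 2: conn=30 S1=20 S2=20 S3=34 blocked=[]
Op 3: conn=17 S1=20 S2=20 S3=21 blocked=[]
Op 4: conn=7 S1=20 S2=20 S3=11 blocked=[]
Op 5: conn=7 S1=20 S2=20 S3=29 blocked=[]
Op 6: conn=36 S1=20 S2=20 S3=29 blocked=[]
Op 7: conn=36 S1=20 S2=44 S3=29 blocked=[]
Op 8: conn=58 S1=20 S2=44 S3=29 blocked=[]
Op 9: conn=42 S1=4 S2=44 S3=29 blocked=[]
Op 10: conn=69 S1=4 S2=44 S3=29 blocked=[]
Op 11: conn=64 S1=-1 S2=44 S3=29 blocked=[1]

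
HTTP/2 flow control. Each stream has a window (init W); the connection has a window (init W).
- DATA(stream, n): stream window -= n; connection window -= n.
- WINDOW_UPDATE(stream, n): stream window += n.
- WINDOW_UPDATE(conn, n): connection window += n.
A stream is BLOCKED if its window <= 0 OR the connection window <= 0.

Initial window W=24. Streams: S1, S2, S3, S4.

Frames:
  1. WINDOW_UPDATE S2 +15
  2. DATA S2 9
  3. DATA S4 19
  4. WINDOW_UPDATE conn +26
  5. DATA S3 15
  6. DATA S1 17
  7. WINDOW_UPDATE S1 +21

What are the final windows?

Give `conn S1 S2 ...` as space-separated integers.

Op 1: conn=24 S1=24 S2=39 S3=24 S4=24 blocked=[]
Op 2: conn=15 S1=24 S2=30 S3=24 S4=24 blocked=[]
Op 3: conn=-4 S1=24 S2=30 S3=24 S4=5 blocked=[1, 2, 3, 4]
Op 4: conn=22 S1=24 S2=30 S3=24 S4=5 blocked=[]
Op 5: conn=7 S1=24 S2=30 S3=9 S4=5 blocked=[]
Op 6: conn=-10 S1=7 S2=30 S3=9 S4=5 blocked=[1, 2, 3, 4]
Op 7: conn=-10 S1=28 S2=30 S3=9 S4=5 blocked=[1, 2, 3, 4]

Answer: -10 28 30 9 5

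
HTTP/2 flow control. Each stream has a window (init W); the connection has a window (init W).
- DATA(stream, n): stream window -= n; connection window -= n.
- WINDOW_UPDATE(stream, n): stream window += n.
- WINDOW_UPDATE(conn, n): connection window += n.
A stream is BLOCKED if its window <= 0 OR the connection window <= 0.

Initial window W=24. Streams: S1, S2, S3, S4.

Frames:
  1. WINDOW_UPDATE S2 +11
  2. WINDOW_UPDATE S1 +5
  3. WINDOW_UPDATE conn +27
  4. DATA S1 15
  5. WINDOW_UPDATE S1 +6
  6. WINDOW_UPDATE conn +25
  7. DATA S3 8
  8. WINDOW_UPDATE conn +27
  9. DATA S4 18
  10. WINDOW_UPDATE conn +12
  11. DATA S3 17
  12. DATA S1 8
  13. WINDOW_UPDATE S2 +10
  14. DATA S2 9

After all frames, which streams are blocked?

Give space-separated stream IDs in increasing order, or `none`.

Answer: S3

Derivation:
Op 1: conn=24 S1=24 S2=35 S3=24 S4=24 blocked=[]
Op 2: conn=24 S1=29 S2=35 S3=24 S4=24 blocked=[]
Op 3: conn=51 S1=29 S2=35 S3=24 S4=24 blocked=[]
Op 4: conn=36 S1=14 S2=35 S3=24 S4=24 blocked=[]
Op 5: conn=36 S1=20 S2=35 S3=24 S4=24 blocked=[]
Op 6: conn=61 S1=20 S2=35 S3=24 S4=24 blocked=[]
Op 7: conn=53 S1=20 S2=35 S3=16 S4=24 blocked=[]
Op 8: conn=80 S1=20 S2=35 S3=16 S4=24 blocked=[]
Op 9: conn=62 S1=20 S2=35 S3=16 S4=6 blocked=[]
Op 10: conn=74 S1=20 S2=35 S3=16 S4=6 blocked=[]
Op 11: conn=57 S1=20 S2=35 S3=-1 S4=6 blocked=[3]
Op 12: conn=49 S1=12 S2=35 S3=-1 S4=6 blocked=[3]
Op 13: conn=49 S1=12 S2=45 S3=-1 S4=6 blocked=[3]
Op 14: conn=40 S1=12 S2=36 S3=-1 S4=6 blocked=[3]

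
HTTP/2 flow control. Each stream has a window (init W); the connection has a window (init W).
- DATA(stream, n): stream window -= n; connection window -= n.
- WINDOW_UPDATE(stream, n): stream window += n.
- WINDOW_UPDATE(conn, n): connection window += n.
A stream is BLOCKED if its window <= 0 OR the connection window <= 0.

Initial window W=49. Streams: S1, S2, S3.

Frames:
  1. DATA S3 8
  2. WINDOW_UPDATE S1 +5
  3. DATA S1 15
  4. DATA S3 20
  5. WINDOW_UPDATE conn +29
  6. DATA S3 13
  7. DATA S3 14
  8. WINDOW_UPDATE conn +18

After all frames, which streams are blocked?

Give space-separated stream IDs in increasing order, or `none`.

Answer: S3

Derivation:
Op 1: conn=41 S1=49 S2=49 S3=41 blocked=[]
Op 2: conn=41 S1=54 S2=49 S3=41 blocked=[]
Op 3: conn=26 S1=39 S2=49 S3=41 blocked=[]
Op 4: conn=6 S1=39 S2=49 S3=21 blocked=[]
Op 5: conn=35 S1=39 S2=49 S3=21 blocked=[]
Op 6: conn=22 S1=39 S2=49 S3=8 blocked=[]
Op 7: conn=8 S1=39 S2=49 S3=-6 blocked=[3]
Op 8: conn=26 S1=39 S2=49 S3=-6 blocked=[3]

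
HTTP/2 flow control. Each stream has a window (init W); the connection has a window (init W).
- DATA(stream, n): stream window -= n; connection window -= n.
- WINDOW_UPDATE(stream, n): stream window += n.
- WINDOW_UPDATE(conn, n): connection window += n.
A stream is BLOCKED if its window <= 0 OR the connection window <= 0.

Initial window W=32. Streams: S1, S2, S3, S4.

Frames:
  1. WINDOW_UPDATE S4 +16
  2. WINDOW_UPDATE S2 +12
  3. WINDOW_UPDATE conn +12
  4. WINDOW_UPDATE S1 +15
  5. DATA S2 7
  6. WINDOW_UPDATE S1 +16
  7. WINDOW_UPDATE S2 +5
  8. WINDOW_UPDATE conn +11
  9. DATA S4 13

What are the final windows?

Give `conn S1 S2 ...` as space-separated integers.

Op 1: conn=32 S1=32 S2=32 S3=32 S4=48 blocked=[]
Op 2: conn=32 S1=32 S2=44 S3=32 S4=48 blocked=[]
Op 3: conn=44 S1=32 S2=44 S3=32 S4=48 blocked=[]
Op 4: conn=44 S1=47 S2=44 S3=32 S4=48 blocked=[]
Op 5: conn=37 S1=47 S2=37 S3=32 S4=48 blocked=[]
Op 6: conn=37 S1=63 S2=37 S3=32 S4=48 blocked=[]
Op 7: conn=37 S1=63 S2=42 S3=32 S4=48 blocked=[]
Op 8: conn=48 S1=63 S2=42 S3=32 S4=48 blocked=[]
Op 9: conn=35 S1=63 S2=42 S3=32 S4=35 blocked=[]

Answer: 35 63 42 32 35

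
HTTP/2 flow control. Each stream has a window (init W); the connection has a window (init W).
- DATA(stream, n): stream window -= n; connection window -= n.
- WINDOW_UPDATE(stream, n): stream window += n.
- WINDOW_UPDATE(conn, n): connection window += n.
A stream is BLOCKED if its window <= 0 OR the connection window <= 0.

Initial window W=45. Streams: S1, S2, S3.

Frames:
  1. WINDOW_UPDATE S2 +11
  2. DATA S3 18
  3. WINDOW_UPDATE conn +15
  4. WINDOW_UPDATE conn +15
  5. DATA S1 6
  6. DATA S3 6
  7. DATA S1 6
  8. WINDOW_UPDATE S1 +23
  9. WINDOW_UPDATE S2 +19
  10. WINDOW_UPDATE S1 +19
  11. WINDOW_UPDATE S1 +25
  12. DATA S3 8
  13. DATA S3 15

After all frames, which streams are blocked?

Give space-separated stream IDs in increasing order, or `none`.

Answer: S3

Derivation:
Op 1: conn=45 S1=45 S2=56 S3=45 blocked=[]
Op 2: conn=27 S1=45 S2=56 S3=27 blocked=[]
Op 3: conn=42 S1=45 S2=56 S3=27 blocked=[]
Op 4: conn=57 S1=45 S2=56 S3=27 blocked=[]
Op 5: conn=51 S1=39 S2=56 S3=27 blocked=[]
Op 6: conn=45 S1=39 S2=56 S3=21 blocked=[]
Op 7: conn=39 S1=33 S2=56 S3=21 blocked=[]
Op 8: conn=39 S1=56 S2=56 S3=21 blocked=[]
Op 9: conn=39 S1=56 S2=75 S3=21 blocked=[]
Op 10: conn=39 S1=75 S2=75 S3=21 blocked=[]
Op 11: conn=39 S1=100 S2=75 S3=21 blocked=[]
Op 12: conn=31 S1=100 S2=75 S3=13 blocked=[]
Op 13: conn=16 S1=100 S2=75 S3=-2 blocked=[3]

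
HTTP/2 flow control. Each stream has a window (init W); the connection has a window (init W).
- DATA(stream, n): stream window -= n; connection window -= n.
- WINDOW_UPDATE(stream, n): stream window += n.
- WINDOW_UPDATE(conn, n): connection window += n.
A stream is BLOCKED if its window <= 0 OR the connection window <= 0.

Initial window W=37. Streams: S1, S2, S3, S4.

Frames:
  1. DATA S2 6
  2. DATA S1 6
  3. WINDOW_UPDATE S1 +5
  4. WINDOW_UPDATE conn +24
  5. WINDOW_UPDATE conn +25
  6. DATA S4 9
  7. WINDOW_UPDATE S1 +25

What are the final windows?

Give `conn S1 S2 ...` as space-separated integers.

Answer: 65 61 31 37 28

Derivation:
Op 1: conn=31 S1=37 S2=31 S3=37 S4=37 blocked=[]
Op 2: conn=25 S1=31 S2=31 S3=37 S4=37 blocked=[]
Op 3: conn=25 S1=36 S2=31 S3=37 S4=37 blocked=[]
Op 4: conn=49 S1=36 S2=31 S3=37 S4=37 blocked=[]
Op 5: conn=74 S1=36 S2=31 S3=37 S4=37 blocked=[]
Op 6: conn=65 S1=36 S2=31 S3=37 S4=28 blocked=[]
Op 7: conn=65 S1=61 S2=31 S3=37 S4=28 blocked=[]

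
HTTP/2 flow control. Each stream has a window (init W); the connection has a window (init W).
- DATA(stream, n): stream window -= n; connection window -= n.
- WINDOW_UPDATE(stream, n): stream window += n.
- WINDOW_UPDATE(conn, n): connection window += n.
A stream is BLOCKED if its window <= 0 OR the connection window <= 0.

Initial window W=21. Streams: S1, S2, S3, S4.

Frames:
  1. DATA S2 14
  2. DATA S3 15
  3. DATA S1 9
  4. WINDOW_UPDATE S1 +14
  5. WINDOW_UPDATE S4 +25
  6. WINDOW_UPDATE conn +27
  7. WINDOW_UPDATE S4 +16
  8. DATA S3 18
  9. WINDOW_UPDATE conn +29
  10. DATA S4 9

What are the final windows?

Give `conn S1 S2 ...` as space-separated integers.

Answer: 12 26 7 -12 53

Derivation:
Op 1: conn=7 S1=21 S2=7 S3=21 S4=21 blocked=[]
Op 2: conn=-8 S1=21 S2=7 S3=6 S4=21 blocked=[1, 2, 3, 4]
Op 3: conn=-17 S1=12 S2=7 S3=6 S4=21 blocked=[1, 2, 3, 4]
Op 4: conn=-17 S1=26 S2=7 S3=6 S4=21 blocked=[1, 2, 3, 4]
Op 5: conn=-17 S1=26 S2=7 S3=6 S4=46 blocked=[1, 2, 3, 4]
Op 6: conn=10 S1=26 S2=7 S3=6 S4=46 blocked=[]
Op 7: conn=10 S1=26 S2=7 S3=6 S4=62 blocked=[]
Op 8: conn=-8 S1=26 S2=7 S3=-12 S4=62 blocked=[1, 2, 3, 4]
Op 9: conn=21 S1=26 S2=7 S3=-12 S4=62 blocked=[3]
Op 10: conn=12 S1=26 S2=7 S3=-12 S4=53 blocked=[3]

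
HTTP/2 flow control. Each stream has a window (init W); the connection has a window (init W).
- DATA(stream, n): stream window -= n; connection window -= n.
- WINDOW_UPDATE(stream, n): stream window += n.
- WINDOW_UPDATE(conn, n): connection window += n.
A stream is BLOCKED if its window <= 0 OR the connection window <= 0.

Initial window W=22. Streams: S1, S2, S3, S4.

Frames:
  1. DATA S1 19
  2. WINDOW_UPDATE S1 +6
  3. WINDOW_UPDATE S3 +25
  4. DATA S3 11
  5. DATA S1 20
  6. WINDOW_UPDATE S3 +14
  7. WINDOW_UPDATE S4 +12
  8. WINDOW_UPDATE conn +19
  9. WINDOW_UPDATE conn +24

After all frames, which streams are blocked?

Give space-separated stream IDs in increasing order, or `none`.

Op 1: conn=3 S1=3 S2=22 S3=22 S4=22 blocked=[]
Op 2: conn=3 S1=9 S2=22 S3=22 S4=22 blocked=[]
Op 3: conn=3 S1=9 S2=22 S3=47 S4=22 blocked=[]
Op 4: conn=-8 S1=9 S2=22 S3=36 S4=22 blocked=[1, 2, 3, 4]
Op 5: conn=-28 S1=-11 S2=22 S3=36 S4=22 blocked=[1, 2, 3, 4]
Op 6: conn=-28 S1=-11 S2=22 S3=50 S4=22 blocked=[1, 2, 3, 4]
Op 7: conn=-28 S1=-11 S2=22 S3=50 S4=34 blocked=[1, 2, 3, 4]
Op 8: conn=-9 S1=-11 S2=22 S3=50 S4=34 blocked=[1, 2, 3, 4]
Op 9: conn=15 S1=-11 S2=22 S3=50 S4=34 blocked=[1]

Answer: S1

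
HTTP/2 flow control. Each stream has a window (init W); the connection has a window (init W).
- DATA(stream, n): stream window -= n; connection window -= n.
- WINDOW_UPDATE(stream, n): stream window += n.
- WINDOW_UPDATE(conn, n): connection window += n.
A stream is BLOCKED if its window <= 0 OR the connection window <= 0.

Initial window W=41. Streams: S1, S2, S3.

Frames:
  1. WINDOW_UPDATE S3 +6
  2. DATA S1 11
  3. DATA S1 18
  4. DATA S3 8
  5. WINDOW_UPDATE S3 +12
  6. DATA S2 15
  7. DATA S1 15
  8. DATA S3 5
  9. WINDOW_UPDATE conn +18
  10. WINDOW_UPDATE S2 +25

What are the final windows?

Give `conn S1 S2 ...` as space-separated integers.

Op 1: conn=41 S1=41 S2=41 S3=47 blocked=[]
Op 2: conn=30 S1=30 S2=41 S3=47 blocked=[]
Op 3: conn=12 S1=12 S2=41 S3=47 blocked=[]
Op 4: conn=4 S1=12 S2=41 S3=39 blocked=[]
Op 5: conn=4 S1=12 S2=41 S3=51 blocked=[]
Op 6: conn=-11 S1=12 S2=26 S3=51 blocked=[1, 2, 3]
Op 7: conn=-26 S1=-3 S2=26 S3=51 blocked=[1, 2, 3]
Op 8: conn=-31 S1=-3 S2=26 S3=46 blocked=[1, 2, 3]
Op 9: conn=-13 S1=-3 S2=26 S3=46 blocked=[1, 2, 3]
Op 10: conn=-13 S1=-3 S2=51 S3=46 blocked=[1, 2, 3]

Answer: -13 -3 51 46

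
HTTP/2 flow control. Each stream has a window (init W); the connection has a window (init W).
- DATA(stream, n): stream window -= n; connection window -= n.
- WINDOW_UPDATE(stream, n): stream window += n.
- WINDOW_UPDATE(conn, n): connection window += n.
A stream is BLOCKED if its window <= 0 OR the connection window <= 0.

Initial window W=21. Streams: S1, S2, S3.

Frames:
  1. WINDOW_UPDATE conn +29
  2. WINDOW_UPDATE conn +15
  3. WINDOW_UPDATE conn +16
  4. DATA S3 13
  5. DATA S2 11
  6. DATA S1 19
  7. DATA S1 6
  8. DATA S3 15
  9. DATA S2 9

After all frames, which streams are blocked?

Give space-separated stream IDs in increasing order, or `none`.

Answer: S1 S3

Derivation:
Op 1: conn=50 S1=21 S2=21 S3=21 blocked=[]
Op 2: conn=65 S1=21 S2=21 S3=21 blocked=[]
Op 3: conn=81 S1=21 S2=21 S3=21 blocked=[]
Op 4: conn=68 S1=21 S2=21 S3=8 blocked=[]
Op 5: conn=57 S1=21 S2=10 S3=8 blocked=[]
Op 6: conn=38 S1=2 S2=10 S3=8 blocked=[]
Op 7: conn=32 S1=-4 S2=10 S3=8 blocked=[1]
Op 8: conn=17 S1=-4 S2=10 S3=-7 blocked=[1, 3]
Op 9: conn=8 S1=-4 S2=1 S3=-7 blocked=[1, 3]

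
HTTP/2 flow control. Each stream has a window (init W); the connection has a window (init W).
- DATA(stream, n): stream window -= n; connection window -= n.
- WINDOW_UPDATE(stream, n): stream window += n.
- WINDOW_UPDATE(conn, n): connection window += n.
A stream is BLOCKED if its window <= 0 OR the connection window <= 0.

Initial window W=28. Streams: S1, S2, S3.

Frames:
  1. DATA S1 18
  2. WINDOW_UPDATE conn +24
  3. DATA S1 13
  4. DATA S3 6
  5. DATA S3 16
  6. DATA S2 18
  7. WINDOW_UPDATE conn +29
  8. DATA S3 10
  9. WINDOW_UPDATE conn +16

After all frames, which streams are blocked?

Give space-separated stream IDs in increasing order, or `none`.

Op 1: conn=10 S1=10 S2=28 S3=28 blocked=[]
Op 2: conn=34 S1=10 S2=28 S3=28 blocked=[]
Op 3: conn=21 S1=-3 S2=28 S3=28 blocked=[1]
Op 4: conn=15 S1=-3 S2=28 S3=22 blocked=[1]
Op 5: conn=-1 S1=-3 S2=28 S3=6 blocked=[1, 2, 3]
Op 6: conn=-19 S1=-3 S2=10 S3=6 blocked=[1, 2, 3]
Op 7: conn=10 S1=-3 S2=10 S3=6 blocked=[1]
Op 8: conn=0 S1=-3 S2=10 S3=-4 blocked=[1, 2, 3]
Op 9: conn=16 S1=-3 S2=10 S3=-4 blocked=[1, 3]

Answer: S1 S3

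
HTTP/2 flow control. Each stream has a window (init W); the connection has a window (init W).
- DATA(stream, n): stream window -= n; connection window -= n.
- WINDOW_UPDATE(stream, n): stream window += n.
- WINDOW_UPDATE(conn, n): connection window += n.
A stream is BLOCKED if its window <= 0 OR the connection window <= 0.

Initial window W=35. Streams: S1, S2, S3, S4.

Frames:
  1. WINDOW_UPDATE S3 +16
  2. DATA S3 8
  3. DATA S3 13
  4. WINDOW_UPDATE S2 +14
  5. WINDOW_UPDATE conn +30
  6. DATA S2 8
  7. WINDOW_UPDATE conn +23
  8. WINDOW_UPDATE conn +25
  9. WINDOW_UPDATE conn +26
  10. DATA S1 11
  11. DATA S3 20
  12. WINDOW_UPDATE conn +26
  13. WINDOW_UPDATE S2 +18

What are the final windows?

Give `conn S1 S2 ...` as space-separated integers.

Answer: 105 24 59 10 35

Derivation:
Op 1: conn=35 S1=35 S2=35 S3=51 S4=35 blocked=[]
Op 2: conn=27 S1=35 S2=35 S3=43 S4=35 blocked=[]
Op 3: conn=14 S1=35 S2=35 S3=30 S4=35 blocked=[]
Op 4: conn=14 S1=35 S2=49 S3=30 S4=35 blocked=[]
Op 5: conn=44 S1=35 S2=49 S3=30 S4=35 blocked=[]
Op 6: conn=36 S1=35 S2=41 S3=30 S4=35 blocked=[]
Op 7: conn=59 S1=35 S2=41 S3=30 S4=35 blocked=[]
Op 8: conn=84 S1=35 S2=41 S3=30 S4=35 blocked=[]
Op 9: conn=110 S1=35 S2=41 S3=30 S4=35 blocked=[]
Op 10: conn=99 S1=24 S2=41 S3=30 S4=35 blocked=[]
Op 11: conn=79 S1=24 S2=41 S3=10 S4=35 blocked=[]
Op 12: conn=105 S1=24 S2=41 S3=10 S4=35 blocked=[]
Op 13: conn=105 S1=24 S2=59 S3=10 S4=35 blocked=[]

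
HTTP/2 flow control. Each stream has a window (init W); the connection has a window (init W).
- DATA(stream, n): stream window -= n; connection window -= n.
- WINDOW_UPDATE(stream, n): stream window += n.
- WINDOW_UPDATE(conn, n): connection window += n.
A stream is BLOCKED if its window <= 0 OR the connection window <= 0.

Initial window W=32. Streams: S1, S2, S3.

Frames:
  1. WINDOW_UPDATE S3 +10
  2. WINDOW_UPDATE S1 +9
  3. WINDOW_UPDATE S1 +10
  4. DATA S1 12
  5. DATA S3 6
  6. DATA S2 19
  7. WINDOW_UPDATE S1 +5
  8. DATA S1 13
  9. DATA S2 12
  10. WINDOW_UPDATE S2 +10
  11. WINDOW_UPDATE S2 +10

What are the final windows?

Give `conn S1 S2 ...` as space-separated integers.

Answer: -30 31 21 36

Derivation:
Op 1: conn=32 S1=32 S2=32 S3=42 blocked=[]
Op 2: conn=32 S1=41 S2=32 S3=42 blocked=[]
Op 3: conn=32 S1=51 S2=32 S3=42 blocked=[]
Op 4: conn=20 S1=39 S2=32 S3=42 blocked=[]
Op 5: conn=14 S1=39 S2=32 S3=36 blocked=[]
Op 6: conn=-5 S1=39 S2=13 S3=36 blocked=[1, 2, 3]
Op 7: conn=-5 S1=44 S2=13 S3=36 blocked=[1, 2, 3]
Op 8: conn=-18 S1=31 S2=13 S3=36 blocked=[1, 2, 3]
Op 9: conn=-30 S1=31 S2=1 S3=36 blocked=[1, 2, 3]
Op 10: conn=-30 S1=31 S2=11 S3=36 blocked=[1, 2, 3]
Op 11: conn=-30 S1=31 S2=21 S3=36 blocked=[1, 2, 3]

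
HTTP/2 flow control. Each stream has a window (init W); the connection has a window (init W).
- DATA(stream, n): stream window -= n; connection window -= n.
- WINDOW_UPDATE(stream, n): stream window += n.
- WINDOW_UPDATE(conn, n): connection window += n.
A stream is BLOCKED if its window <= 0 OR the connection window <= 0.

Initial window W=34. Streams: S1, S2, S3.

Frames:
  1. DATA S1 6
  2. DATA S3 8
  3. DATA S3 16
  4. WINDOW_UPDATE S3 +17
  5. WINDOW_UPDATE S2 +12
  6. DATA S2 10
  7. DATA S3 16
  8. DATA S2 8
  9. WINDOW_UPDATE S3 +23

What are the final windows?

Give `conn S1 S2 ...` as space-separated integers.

Answer: -30 28 28 34

Derivation:
Op 1: conn=28 S1=28 S2=34 S3=34 blocked=[]
Op 2: conn=20 S1=28 S2=34 S3=26 blocked=[]
Op 3: conn=4 S1=28 S2=34 S3=10 blocked=[]
Op 4: conn=4 S1=28 S2=34 S3=27 blocked=[]
Op 5: conn=4 S1=28 S2=46 S3=27 blocked=[]
Op 6: conn=-6 S1=28 S2=36 S3=27 blocked=[1, 2, 3]
Op 7: conn=-22 S1=28 S2=36 S3=11 blocked=[1, 2, 3]
Op 8: conn=-30 S1=28 S2=28 S3=11 blocked=[1, 2, 3]
Op 9: conn=-30 S1=28 S2=28 S3=34 blocked=[1, 2, 3]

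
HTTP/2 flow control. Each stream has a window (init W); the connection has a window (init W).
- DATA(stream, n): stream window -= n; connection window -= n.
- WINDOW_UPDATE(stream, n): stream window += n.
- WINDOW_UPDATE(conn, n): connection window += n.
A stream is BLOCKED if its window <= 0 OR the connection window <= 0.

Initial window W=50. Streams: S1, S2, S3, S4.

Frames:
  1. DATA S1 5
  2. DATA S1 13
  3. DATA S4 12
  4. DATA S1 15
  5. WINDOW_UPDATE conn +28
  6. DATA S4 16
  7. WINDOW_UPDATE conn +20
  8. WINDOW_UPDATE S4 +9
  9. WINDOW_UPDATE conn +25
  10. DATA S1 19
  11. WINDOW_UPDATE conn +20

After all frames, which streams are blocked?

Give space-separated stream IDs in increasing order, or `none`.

Op 1: conn=45 S1=45 S2=50 S3=50 S4=50 blocked=[]
Op 2: conn=32 S1=32 S2=50 S3=50 S4=50 blocked=[]
Op 3: conn=20 S1=32 S2=50 S3=50 S4=38 blocked=[]
Op 4: conn=5 S1=17 S2=50 S3=50 S4=38 blocked=[]
Op 5: conn=33 S1=17 S2=50 S3=50 S4=38 blocked=[]
Op 6: conn=17 S1=17 S2=50 S3=50 S4=22 blocked=[]
Op 7: conn=37 S1=17 S2=50 S3=50 S4=22 blocked=[]
Op 8: conn=37 S1=17 S2=50 S3=50 S4=31 blocked=[]
Op 9: conn=62 S1=17 S2=50 S3=50 S4=31 blocked=[]
Op 10: conn=43 S1=-2 S2=50 S3=50 S4=31 blocked=[1]
Op 11: conn=63 S1=-2 S2=50 S3=50 S4=31 blocked=[1]

Answer: S1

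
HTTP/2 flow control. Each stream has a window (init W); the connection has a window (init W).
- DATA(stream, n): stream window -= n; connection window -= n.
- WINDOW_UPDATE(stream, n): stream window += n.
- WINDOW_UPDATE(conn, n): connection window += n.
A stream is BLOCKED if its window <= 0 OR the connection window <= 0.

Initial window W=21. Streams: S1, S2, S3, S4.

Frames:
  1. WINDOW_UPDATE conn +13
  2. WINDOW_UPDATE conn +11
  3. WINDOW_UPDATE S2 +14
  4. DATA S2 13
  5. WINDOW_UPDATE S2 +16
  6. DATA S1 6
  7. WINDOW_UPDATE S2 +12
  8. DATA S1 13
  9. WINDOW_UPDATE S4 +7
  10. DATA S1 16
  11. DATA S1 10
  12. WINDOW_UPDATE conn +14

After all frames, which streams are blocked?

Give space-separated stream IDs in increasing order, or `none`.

Answer: S1

Derivation:
Op 1: conn=34 S1=21 S2=21 S3=21 S4=21 blocked=[]
Op 2: conn=45 S1=21 S2=21 S3=21 S4=21 blocked=[]
Op 3: conn=45 S1=21 S2=35 S3=21 S4=21 blocked=[]
Op 4: conn=32 S1=21 S2=22 S3=21 S4=21 blocked=[]
Op 5: conn=32 S1=21 S2=38 S3=21 S4=21 blocked=[]
Op 6: conn=26 S1=15 S2=38 S3=21 S4=21 blocked=[]
Op 7: conn=26 S1=15 S2=50 S3=21 S4=21 blocked=[]
Op 8: conn=13 S1=2 S2=50 S3=21 S4=21 blocked=[]
Op 9: conn=13 S1=2 S2=50 S3=21 S4=28 blocked=[]
Op 10: conn=-3 S1=-14 S2=50 S3=21 S4=28 blocked=[1, 2, 3, 4]
Op 11: conn=-13 S1=-24 S2=50 S3=21 S4=28 blocked=[1, 2, 3, 4]
Op 12: conn=1 S1=-24 S2=50 S3=21 S4=28 blocked=[1]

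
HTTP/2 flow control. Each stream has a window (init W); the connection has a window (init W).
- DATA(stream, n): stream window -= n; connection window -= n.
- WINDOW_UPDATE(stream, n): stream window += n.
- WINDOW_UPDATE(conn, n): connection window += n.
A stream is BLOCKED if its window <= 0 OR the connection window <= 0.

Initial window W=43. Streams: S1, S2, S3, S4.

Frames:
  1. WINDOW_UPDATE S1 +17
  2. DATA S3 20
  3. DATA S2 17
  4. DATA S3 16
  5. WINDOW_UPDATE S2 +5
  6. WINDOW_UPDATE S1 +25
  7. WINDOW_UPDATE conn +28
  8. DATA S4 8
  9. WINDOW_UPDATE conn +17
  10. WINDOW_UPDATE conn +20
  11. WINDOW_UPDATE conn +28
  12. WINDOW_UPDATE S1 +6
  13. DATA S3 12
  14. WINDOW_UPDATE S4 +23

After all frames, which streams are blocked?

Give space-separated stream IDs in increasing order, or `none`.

Op 1: conn=43 S1=60 S2=43 S3=43 S4=43 blocked=[]
Op 2: conn=23 S1=60 S2=43 S3=23 S4=43 blocked=[]
Op 3: conn=6 S1=60 S2=26 S3=23 S4=43 blocked=[]
Op 4: conn=-10 S1=60 S2=26 S3=7 S4=43 blocked=[1, 2, 3, 4]
Op 5: conn=-10 S1=60 S2=31 S3=7 S4=43 blocked=[1, 2, 3, 4]
Op 6: conn=-10 S1=85 S2=31 S3=7 S4=43 blocked=[1, 2, 3, 4]
Op 7: conn=18 S1=85 S2=31 S3=7 S4=43 blocked=[]
Op 8: conn=10 S1=85 S2=31 S3=7 S4=35 blocked=[]
Op 9: conn=27 S1=85 S2=31 S3=7 S4=35 blocked=[]
Op 10: conn=47 S1=85 S2=31 S3=7 S4=35 blocked=[]
Op 11: conn=75 S1=85 S2=31 S3=7 S4=35 blocked=[]
Op 12: conn=75 S1=91 S2=31 S3=7 S4=35 blocked=[]
Op 13: conn=63 S1=91 S2=31 S3=-5 S4=35 blocked=[3]
Op 14: conn=63 S1=91 S2=31 S3=-5 S4=58 blocked=[3]

Answer: S3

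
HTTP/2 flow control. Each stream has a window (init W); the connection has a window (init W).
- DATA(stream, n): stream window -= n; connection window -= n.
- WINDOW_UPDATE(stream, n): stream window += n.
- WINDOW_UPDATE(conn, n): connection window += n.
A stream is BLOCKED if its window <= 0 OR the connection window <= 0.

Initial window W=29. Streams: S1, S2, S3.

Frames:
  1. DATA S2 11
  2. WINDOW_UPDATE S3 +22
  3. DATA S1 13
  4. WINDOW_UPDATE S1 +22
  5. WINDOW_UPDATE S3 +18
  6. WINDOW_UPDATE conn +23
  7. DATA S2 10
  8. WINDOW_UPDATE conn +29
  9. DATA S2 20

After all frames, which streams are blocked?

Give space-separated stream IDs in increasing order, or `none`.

Op 1: conn=18 S1=29 S2=18 S3=29 blocked=[]
Op 2: conn=18 S1=29 S2=18 S3=51 blocked=[]
Op 3: conn=5 S1=16 S2=18 S3=51 blocked=[]
Op 4: conn=5 S1=38 S2=18 S3=51 blocked=[]
Op 5: conn=5 S1=38 S2=18 S3=69 blocked=[]
Op 6: conn=28 S1=38 S2=18 S3=69 blocked=[]
Op 7: conn=18 S1=38 S2=8 S3=69 blocked=[]
Op 8: conn=47 S1=38 S2=8 S3=69 blocked=[]
Op 9: conn=27 S1=38 S2=-12 S3=69 blocked=[2]

Answer: S2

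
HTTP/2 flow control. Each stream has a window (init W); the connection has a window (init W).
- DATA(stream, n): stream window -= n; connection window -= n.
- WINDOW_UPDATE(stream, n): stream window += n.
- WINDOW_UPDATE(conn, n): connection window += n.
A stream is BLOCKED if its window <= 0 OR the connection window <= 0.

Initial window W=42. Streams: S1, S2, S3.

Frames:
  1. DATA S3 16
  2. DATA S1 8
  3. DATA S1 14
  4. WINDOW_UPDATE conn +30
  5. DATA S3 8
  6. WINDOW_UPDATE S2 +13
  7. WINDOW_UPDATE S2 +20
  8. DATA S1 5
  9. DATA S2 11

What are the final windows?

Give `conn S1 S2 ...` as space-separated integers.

Op 1: conn=26 S1=42 S2=42 S3=26 blocked=[]
Op 2: conn=18 S1=34 S2=42 S3=26 blocked=[]
Op 3: conn=4 S1=20 S2=42 S3=26 blocked=[]
Op 4: conn=34 S1=20 S2=42 S3=26 blocked=[]
Op 5: conn=26 S1=20 S2=42 S3=18 blocked=[]
Op 6: conn=26 S1=20 S2=55 S3=18 blocked=[]
Op 7: conn=26 S1=20 S2=75 S3=18 blocked=[]
Op 8: conn=21 S1=15 S2=75 S3=18 blocked=[]
Op 9: conn=10 S1=15 S2=64 S3=18 blocked=[]

Answer: 10 15 64 18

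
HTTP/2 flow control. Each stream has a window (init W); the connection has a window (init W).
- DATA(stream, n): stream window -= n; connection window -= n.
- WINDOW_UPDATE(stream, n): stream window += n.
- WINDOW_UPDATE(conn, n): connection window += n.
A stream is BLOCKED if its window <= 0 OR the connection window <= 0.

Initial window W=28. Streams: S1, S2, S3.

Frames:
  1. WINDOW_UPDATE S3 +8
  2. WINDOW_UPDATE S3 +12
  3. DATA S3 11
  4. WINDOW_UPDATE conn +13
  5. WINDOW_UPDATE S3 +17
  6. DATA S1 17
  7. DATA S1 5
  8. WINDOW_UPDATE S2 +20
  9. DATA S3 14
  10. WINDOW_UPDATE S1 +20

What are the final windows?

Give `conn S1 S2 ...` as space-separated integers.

Op 1: conn=28 S1=28 S2=28 S3=36 blocked=[]
Op 2: conn=28 S1=28 S2=28 S3=48 blocked=[]
Op 3: conn=17 S1=28 S2=28 S3=37 blocked=[]
Op 4: conn=30 S1=28 S2=28 S3=37 blocked=[]
Op 5: conn=30 S1=28 S2=28 S3=54 blocked=[]
Op 6: conn=13 S1=11 S2=28 S3=54 blocked=[]
Op 7: conn=8 S1=6 S2=28 S3=54 blocked=[]
Op 8: conn=8 S1=6 S2=48 S3=54 blocked=[]
Op 9: conn=-6 S1=6 S2=48 S3=40 blocked=[1, 2, 3]
Op 10: conn=-6 S1=26 S2=48 S3=40 blocked=[1, 2, 3]

Answer: -6 26 48 40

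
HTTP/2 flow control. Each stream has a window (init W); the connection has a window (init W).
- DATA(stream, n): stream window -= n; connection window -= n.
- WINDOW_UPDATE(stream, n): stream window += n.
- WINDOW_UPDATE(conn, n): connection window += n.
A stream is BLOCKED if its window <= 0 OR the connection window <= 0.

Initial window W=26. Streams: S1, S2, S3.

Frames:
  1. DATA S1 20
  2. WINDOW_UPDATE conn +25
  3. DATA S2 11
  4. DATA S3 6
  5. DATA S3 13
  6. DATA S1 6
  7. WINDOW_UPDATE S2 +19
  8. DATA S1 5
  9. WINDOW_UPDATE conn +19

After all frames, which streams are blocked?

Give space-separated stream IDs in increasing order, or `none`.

Answer: S1

Derivation:
Op 1: conn=6 S1=6 S2=26 S3=26 blocked=[]
Op 2: conn=31 S1=6 S2=26 S3=26 blocked=[]
Op 3: conn=20 S1=6 S2=15 S3=26 blocked=[]
Op 4: conn=14 S1=6 S2=15 S3=20 blocked=[]
Op 5: conn=1 S1=6 S2=15 S3=7 blocked=[]
Op 6: conn=-5 S1=0 S2=15 S3=7 blocked=[1, 2, 3]
Op 7: conn=-5 S1=0 S2=34 S3=7 blocked=[1, 2, 3]
Op 8: conn=-10 S1=-5 S2=34 S3=7 blocked=[1, 2, 3]
Op 9: conn=9 S1=-5 S2=34 S3=7 blocked=[1]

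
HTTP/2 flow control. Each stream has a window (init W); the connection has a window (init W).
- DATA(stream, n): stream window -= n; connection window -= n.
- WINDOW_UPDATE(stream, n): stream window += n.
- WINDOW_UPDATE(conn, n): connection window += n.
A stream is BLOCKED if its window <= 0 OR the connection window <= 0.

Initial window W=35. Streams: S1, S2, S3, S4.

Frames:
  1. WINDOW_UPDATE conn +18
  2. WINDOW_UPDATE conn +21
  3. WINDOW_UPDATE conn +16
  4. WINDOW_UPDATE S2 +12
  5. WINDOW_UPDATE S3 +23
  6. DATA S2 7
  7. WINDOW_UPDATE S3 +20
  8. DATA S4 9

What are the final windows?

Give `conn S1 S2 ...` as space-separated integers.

Op 1: conn=53 S1=35 S2=35 S3=35 S4=35 blocked=[]
Op 2: conn=74 S1=35 S2=35 S3=35 S4=35 blocked=[]
Op 3: conn=90 S1=35 S2=35 S3=35 S4=35 blocked=[]
Op 4: conn=90 S1=35 S2=47 S3=35 S4=35 blocked=[]
Op 5: conn=90 S1=35 S2=47 S3=58 S4=35 blocked=[]
Op 6: conn=83 S1=35 S2=40 S3=58 S4=35 blocked=[]
Op 7: conn=83 S1=35 S2=40 S3=78 S4=35 blocked=[]
Op 8: conn=74 S1=35 S2=40 S3=78 S4=26 blocked=[]

Answer: 74 35 40 78 26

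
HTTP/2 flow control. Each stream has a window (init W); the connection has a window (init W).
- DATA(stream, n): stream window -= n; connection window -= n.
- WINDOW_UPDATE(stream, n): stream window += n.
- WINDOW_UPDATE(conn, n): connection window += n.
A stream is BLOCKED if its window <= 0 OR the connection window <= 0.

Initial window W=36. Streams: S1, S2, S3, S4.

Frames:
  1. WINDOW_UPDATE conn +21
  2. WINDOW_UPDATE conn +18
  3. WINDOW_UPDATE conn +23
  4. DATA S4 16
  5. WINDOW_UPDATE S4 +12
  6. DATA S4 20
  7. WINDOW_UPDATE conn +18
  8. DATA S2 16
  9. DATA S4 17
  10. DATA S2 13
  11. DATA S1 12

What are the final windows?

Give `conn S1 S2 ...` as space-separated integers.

Answer: 22 24 7 36 -5

Derivation:
Op 1: conn=57 S1=36 S2=36 S3=36 S4=36 blocked=[]
Op 2: conn=75 S1=36 S2=36 S3=36 S4=36 blocked=[]
Op 3: conn=98 S1=36 S2=36 S3=36 S4=36 blocked=[]
Op 4: conn=82 S1=36 S2=36 S3=36 S4=20 blocked=[]
Op 5: conn=82 S1=36 S2=36 S3=36 S4=32 blocked=[]
Op 6: conn=62 S1=36 S2=36 S3=36 S4=12 blocked=[]
Op 7: conn=80 S1=36 S2=36 S3=36 S4=12 blocked=[]
Op 8: conn=64 S1=36 S2=20 S3=36 S4=12 blocked=[]
Op 9: conn=47 S1=36 S2=20 S3=36 S4=-5 blocked=[4]
Op 10: conn=34 S1=36 S2=7 S3=36 S4=-5 blocked=[4]
Op 11: conn=22 S1=24 S2=7 S3=36 S4=-5 blocked=[4]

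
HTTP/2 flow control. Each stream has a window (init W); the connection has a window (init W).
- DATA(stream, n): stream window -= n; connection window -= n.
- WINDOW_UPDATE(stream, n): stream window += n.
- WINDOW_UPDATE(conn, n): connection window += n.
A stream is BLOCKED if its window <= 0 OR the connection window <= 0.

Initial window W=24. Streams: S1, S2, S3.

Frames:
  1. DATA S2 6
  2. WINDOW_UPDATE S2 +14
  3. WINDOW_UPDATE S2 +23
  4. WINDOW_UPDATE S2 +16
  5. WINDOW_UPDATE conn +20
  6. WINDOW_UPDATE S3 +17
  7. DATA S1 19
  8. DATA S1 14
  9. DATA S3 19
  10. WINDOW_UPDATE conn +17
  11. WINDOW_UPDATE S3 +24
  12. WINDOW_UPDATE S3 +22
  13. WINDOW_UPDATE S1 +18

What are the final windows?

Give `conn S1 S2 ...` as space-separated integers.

Answer: 3 9 71 68

Derivation:
Op 1: conn=18 S1=24 S2=18 S3=24 blocked=[]
Op 2: conn=18 S1=24 S2=32 S3=24 blocked=[]
Op 3: conn=18 S1=24 S2=55 S3=24 blocked=[]
Op 4: conn=18 S1=24 S2=71 S3=24 blocked=[]
Op 5: conn=38 S1=24 S2=71 S3=24 blocked=[]
Op 6: conn=38 S1=24 S2=71 S3=41 blocked=[]
Op 7: conn=19 S1=5 S2=71 S3=41 blocked=[]
Op 8: conn=5 S1=-9 S2=71 S3=41 blocked=[1]
Op 9: conn=-14 S1=-9 S2=71 S3=22 blocked=[1, 2, 3]
Op 10: conn=3 S1=-9 S2=71 S3=22 blocked=[1]
Op 11: conn=3 S1=-9 S2=71 S3=46 blocked=[1]
Op 12: conn=3 S1=-9 S2=71 S3=68 blocked=[1]
Op 13: conn=3 S1=9 S2=71 S3=68 blocked=[]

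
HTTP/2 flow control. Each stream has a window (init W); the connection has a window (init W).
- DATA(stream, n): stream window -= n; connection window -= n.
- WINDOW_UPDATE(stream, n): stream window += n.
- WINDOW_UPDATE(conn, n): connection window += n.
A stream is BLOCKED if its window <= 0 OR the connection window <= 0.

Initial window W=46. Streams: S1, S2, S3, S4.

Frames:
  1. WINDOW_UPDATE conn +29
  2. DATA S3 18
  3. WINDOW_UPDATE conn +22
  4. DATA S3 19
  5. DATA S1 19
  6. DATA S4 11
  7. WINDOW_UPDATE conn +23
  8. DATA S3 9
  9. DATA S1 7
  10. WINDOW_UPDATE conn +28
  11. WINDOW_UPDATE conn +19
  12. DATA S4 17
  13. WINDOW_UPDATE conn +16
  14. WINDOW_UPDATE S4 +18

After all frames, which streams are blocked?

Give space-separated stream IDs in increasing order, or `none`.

Op 1: conn=75 S1=46 S2=46 S3=46 S4=46 blocked=[]
Op 2: conn=57 S1=46 S2=46 S3=28 S4=46 blocked=[]
Op 3: conn=79 S1=46 S2=46 S3=28 S4=46 blocked=[]
Op 4: conn=60 S1=46 S2=46 S3=9 S4=46 blocked=[]
Op 5: conn=41 S1=27 S2=46 S3=9 S4=46 blocked=[]
Op 6: conn=30 S1=27 S2=46 S3=9 S4=35 blocked=[]
Op 7: conn=53 S1=27 S2=46 S3=9 S4=35 blocked=[]
Op 8: conn=44 S1=27 S2=46 S3=0 S4=35 blocked=[3]
Op 9: conn=37 S1=20 S2=46 S3=0 S4=35 blocked=[3]
Op 10: conn=65 S1=20 S2=46 S3=0 S4=35 blocked=[3]
Op 11: conn=84 S1=20 S2=46 S3=0 S4=35 blocked=[3]
Op 12: conn=67 S1=20 S2=46 S3=0 S4=18 blocked=[3]
Op 13: conn=83 S1=20 S2=46 S3=0 S4=18 blocked=[3]
Op 14: conn=83 S1=20 S2=46 S3=0 S4=36 blocked=[3]

Answer: S3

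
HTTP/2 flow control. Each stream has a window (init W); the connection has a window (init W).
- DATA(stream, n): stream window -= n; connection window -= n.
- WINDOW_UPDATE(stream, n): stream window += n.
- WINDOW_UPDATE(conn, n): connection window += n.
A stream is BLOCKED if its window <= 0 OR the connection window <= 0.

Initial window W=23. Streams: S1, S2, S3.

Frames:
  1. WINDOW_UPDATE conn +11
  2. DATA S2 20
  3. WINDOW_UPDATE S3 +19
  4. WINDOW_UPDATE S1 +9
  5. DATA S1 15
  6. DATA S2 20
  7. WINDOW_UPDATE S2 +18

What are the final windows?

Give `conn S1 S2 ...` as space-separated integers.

Answer: -21 17 1 42

Derivation:
Op 1: conn=34 S1=23 S2=23 S3=23 blocked=[]
Op 2: conn=14 S1=23 S2=3 S3=23 blocked=[]
Op 3: conn=14 S1=23 S2=3 S3=42 blocked=[]
Op 4: conn=14 S1=32 S2=3 S3=42 blocked=[]
Op 5: conn=-1 S1=17 S2=3 S3=42 blocked=[1, 2, 3]
Op 6: conn=-21 S1=17 S2=-17 S3=42 blocked=[1, 2, 3]
Op 7: conn=-21 S1=17 S2=1 S3=42 blocked=[1, 2, 3]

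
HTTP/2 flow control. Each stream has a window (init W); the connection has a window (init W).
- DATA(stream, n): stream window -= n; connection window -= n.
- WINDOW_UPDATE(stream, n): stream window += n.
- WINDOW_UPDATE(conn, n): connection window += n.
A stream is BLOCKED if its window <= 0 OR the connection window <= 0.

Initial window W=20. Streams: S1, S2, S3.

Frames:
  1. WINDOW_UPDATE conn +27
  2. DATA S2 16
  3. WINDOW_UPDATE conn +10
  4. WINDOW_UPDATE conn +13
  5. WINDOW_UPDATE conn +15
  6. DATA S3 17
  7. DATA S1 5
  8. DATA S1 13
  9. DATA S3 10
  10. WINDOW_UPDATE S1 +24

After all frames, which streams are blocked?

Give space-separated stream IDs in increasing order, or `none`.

Op 1: conn=47 S1=20 S2=20 S3=20 blocked=[]
Op 2: conn=31 S1=20 S2=4 S3=20 blocked=[]
Op 3: conn=41 S1=20 S2=4 S3=20 blocked=[]
Op 4: conn=54 S1=20 S2=4 S3=20 blocked=[]
Op 5: conn=69 S1=20 S2=4 S3=20 blocked=[]
Op 6: conn=52 S1=20 S2=4 S3=3 blocked=[]
Op 7: conn=47 S1=15 S2=4 S3=3 blocked=[]
Op 8: conn=34 S1=2 S2=4 S3=3 blocked=[]
Op 9: conn=24 S1=2 S2=4 S3=-7 blocked=[3]
Op 10: conn=24 S1=26 S2=4 S3=-7 blocked=[3]

Answer: S3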